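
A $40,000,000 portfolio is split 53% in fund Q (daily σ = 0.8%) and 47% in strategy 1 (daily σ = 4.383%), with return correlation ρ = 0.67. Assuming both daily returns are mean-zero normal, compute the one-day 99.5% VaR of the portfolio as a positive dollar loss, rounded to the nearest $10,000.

$2,440,000

σ_p² = 0.53²·0.8² + 0.47²·4.383² + 2·0.67·0.53·0.47·0.8·4.383 = 5.5938 (%²).
σ_p = √5.5938 = 2.365%.
At 99.5%, z = 2.576.
VaR = 2.576 × 2.365% = 6.092%; on $40,000,000 that is $2,436,800.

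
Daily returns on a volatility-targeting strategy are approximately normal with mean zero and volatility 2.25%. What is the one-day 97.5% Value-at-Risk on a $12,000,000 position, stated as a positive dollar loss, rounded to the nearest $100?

$529,200

At 97.5% one-sided, z = 1.960.
VaR = z·σ = 1.960 × 2.25% = 4.410%.
On $12,000,000: 0.04410 × $12,000,000 = $529,200.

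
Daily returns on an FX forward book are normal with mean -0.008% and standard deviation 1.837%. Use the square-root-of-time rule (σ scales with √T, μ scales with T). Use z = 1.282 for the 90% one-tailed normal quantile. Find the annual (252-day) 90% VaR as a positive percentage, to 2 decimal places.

39.40%

σ_{252d} = 1.837% × √252 = 29.161%; μ_{252d} = 252 × -0.008% = -2.016%.
VaR = −(-2.016%) + 1.282 × 29.161% = 39.400%.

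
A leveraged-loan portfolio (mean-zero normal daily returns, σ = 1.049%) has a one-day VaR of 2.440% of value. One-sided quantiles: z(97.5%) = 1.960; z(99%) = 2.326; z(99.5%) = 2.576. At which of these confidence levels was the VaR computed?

99%

Implied z = VaR/σ = 2.440 / 1.049 = 2.326.
This matches z(99%) = 2.326.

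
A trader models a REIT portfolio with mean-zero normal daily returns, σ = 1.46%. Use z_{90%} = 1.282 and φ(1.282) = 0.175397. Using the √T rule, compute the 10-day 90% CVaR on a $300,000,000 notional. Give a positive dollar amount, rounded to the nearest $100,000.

σ_{10d} = 1.46% × √10 = 4.617%.
ES multiplier = φ(z)/(1−α) = 0.175397/0.1 = 1.754.
ES = 4.617% × 1.754 = 8.098%; on $300,000,000: $24,294,000.

$24,300,000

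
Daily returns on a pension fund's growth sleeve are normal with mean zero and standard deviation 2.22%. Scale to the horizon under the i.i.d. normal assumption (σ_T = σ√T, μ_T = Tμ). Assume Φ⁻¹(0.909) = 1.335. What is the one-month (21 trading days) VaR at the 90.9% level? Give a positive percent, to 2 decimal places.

σ_{21d} = 2.22% × √21 = 10.173%.
VaR = 1.335 × 10.173% = 13.581%.

13.58%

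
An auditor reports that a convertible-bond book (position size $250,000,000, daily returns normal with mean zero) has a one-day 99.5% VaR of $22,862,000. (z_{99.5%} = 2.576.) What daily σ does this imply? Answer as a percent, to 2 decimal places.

VaR as a fraction: $22,862,000 / $250,000,000 = 9.145%.
σ = VaR / z = 9.145% / 2.576 = 3.550%.

3.55%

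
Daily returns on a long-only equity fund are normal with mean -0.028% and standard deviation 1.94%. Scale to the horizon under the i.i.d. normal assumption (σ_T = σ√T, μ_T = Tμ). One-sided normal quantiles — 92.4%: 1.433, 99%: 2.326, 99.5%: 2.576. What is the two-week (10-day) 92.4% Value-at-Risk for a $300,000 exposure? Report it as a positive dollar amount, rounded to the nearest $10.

σ_{10d} = 1.94% × √10 = 6.135%; μ_{10d} = 10 × -0.028% = -0.280%.
VaR = −(-0.280%) + 1.433 × 6.135% = 9.071%.
On $300,000: 0.09071 × $300,000 = $27,213.

$27,210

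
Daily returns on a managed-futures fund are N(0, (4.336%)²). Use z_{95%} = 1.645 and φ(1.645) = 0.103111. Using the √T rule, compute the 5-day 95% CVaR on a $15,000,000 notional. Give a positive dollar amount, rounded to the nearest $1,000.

$2,999,000

σ_{5d} = 4.336% × √5 = 9.696%.
ES multiplier = φ(z)/(1−α) = 0.103111/0.05 = 2.062.
ES = 9.696% × 2.062 = 19.993%; on $15,000,000: $2,998,950.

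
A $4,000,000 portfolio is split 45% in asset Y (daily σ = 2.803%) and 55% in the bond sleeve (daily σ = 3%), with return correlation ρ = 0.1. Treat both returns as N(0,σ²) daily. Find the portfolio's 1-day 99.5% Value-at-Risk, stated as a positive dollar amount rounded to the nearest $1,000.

σ_p² = 0.45²·2.803² + 0.55²·3² + 2·0.1·0.45·0.55·2.803·3 = 4.7297 (%²).
σ_p = √4.7297 = 2.175%.
At 99.5%, z = 2.576.
VaR = 2.576 × 2.175% = 5.603%; on $4,000,000 that is $224,120.

$224,000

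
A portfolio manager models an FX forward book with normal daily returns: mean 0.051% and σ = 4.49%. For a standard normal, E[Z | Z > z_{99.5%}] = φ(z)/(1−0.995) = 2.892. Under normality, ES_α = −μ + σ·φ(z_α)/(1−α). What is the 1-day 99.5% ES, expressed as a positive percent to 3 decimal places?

12.934%

ES = −(0.051%) + 4.49% × 2.892 = 12.934%.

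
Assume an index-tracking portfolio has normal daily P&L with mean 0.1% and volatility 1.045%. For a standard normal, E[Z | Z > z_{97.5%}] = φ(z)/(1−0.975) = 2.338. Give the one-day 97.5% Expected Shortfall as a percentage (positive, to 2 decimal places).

ES = −(0.1%) + 1.045% × 2.338 = 2.343%.

2.34%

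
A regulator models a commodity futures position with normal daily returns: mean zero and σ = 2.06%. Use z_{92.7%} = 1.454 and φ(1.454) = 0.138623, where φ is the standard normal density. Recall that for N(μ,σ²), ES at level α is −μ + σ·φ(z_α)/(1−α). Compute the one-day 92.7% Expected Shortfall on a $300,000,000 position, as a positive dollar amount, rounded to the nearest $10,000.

$11,740,000

Tail multiplier: φ(z)/(1−α) = 0.138623 / 0.073 = 1.899.
ES = 2.06% × 1.899 = 3.912%.
On $300,000,000: 0.03912 × $300,000,000 = $11,736,000.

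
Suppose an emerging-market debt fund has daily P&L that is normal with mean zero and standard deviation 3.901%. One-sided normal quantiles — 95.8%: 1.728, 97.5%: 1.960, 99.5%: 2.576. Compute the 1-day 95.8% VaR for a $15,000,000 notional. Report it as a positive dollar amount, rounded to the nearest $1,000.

VaR = z·σ = 1.728 × 3.901% = 6.741%.
On $15,000,000: 0.06741 × $15,000,000 = $1,011,150.

$1,011,000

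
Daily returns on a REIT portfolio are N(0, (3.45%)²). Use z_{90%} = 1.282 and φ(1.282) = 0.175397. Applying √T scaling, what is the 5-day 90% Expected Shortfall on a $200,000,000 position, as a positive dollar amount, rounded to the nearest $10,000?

$27,060,000

σ_{5d} = 3.45% × √5 = 7.714%.
ES multiplier = φ(z)/(1−α) = 0.175397/0.1 = 1.754.
ES = 7.714% × 1.754 = 13.530%; on $200,000,000: $27,060,000.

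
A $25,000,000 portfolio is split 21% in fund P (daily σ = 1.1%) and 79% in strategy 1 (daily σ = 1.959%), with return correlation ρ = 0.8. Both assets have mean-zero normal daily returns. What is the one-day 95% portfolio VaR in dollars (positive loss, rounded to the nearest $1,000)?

$715,000

σ_p² = 0.21²·1.1² + 0.79²·1.959² + 2·0.8·0.21·0.79·1.1·1.959 = 3.0205 (%²).
σ_p = √3.0205 = 1.738%.
At 95%, z = 1.645.
VaR = 1.645 × 1.738% = 2.859%; on $25,000,000 that is $714,750.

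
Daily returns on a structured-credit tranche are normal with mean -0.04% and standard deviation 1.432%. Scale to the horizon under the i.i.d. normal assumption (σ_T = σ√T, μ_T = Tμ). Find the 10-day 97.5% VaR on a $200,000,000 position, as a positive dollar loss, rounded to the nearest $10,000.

At 97.5%, z = 1.960.
σ_{10d} = 1.432% × √10 = 4.528%; μ_{10d} = 10 × -0.04% = -0.400%.
VaR = −(-0.400%) + 1.960 × 4.528% = 9.275%.
On $200,000,000: 0.09275 × $200,000,000 = $18,550,000.

$18,550,000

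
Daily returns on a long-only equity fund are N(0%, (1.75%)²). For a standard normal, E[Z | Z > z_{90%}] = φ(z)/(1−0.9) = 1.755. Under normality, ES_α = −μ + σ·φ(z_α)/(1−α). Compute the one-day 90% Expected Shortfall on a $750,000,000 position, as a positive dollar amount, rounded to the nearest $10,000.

ES = 1.75% × 1.755 = 3.071%.
On $750,000,000: 0.03071 × $750,000,000 = $23,032,500.

$23,030,000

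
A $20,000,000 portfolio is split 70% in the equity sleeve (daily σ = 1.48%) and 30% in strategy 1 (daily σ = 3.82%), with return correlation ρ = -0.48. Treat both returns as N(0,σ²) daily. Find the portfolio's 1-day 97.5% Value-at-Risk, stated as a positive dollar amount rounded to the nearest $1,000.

σ_p² = 0.7²·1.48² + 0.3²·3.82² + 2·-0.48·0.7·0.3·1.48·3.82 = 1.2468 (%²).
σ_p = √1.2468 = 1.117%.
At 97.5%, z = 1.960.
VaR = 1.960 × 1.117% = 2.189%; on $20,000,000 that is $437,800.

$438,000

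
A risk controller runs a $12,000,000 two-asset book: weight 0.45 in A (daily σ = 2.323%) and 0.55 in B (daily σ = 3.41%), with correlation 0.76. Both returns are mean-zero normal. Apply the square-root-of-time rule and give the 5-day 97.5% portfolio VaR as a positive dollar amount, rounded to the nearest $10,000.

σ_p = √(0.45²·2.323² + 0.55²·3.41² + 2·0.76·0.45·0.55·2.323·3.41) = 2.755%.
σ_{5d} = 2.755% × √5 = 6.160%.
z(97.5%) = 1.960.
VaR = 1.960 × 6.160% = 12.074%; on $12,000,000 that is $1,448,880.

$1,450,000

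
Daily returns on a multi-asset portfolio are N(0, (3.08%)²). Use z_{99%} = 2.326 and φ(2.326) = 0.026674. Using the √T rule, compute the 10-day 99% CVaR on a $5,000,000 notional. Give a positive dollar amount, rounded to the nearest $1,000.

σ_{10d} = 3.08% × √10 = 9.740%.
ES multiplier = φ(z)/(1−α) = 0.026674/0.01 = 2.667.
ES = 9.740% × 2.667 = 25.977%; on $5,000,000: $1,298,850.

$1,299,000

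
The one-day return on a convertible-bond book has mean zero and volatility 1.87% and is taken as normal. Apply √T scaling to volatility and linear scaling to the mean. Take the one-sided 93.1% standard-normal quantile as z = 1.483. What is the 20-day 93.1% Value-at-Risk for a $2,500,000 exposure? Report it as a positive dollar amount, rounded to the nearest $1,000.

σ_{20d} = 1.87% × √20 = 8.363%.
VaR = 1.483 × 8.363% = 12.402%.
On $2,500,000: 0.12402 × $2,500,000 = $310,050.

$310,000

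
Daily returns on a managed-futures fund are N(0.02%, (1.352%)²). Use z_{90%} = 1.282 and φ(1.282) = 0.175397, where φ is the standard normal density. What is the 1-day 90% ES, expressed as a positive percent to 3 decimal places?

Tail multiplier: φ(z)/(1−α) = 0.175397 / 0.1 = 1.754.
ES = −(0.02%) + 1.352% × 1.754 = 2.351%.

2.351%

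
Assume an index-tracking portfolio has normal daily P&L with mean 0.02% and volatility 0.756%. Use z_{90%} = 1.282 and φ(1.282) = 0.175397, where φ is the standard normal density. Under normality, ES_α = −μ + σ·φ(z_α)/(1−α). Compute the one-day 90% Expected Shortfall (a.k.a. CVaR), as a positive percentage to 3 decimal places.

1.306%

Tail multiplier: φ(z)/(1−α) = 0.175397 / 0.1 = 1.754.
ES = −(0.02%) + 0.756% × 1.754 = 1.306%.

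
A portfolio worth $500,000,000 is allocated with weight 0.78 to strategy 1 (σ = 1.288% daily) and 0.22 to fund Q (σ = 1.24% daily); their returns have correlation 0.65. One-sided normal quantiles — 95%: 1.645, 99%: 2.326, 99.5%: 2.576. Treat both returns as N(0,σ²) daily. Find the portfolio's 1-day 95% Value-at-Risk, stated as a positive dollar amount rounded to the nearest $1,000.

$9,870,000

σ_p² = 0.78²·1.288² + 0.22²·1.24² + 2·0.65·0.78·0.22·1.288·1.24 = 1.4400 (%²).
σ_p = √1.4400 = 1.200%.
VaR = 1.645 × 1.200% = 1.974%; on $500,000,000 that is $9,870,000.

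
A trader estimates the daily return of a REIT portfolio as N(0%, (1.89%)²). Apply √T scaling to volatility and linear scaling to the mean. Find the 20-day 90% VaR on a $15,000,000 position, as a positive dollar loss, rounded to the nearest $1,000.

$1,625,000

At 90%, z = 1.282.
σ_{20d} = 1.89% × √20 = 8.452%.
VaR = 1.282 × 8.452% = 10.835%.
On $15,000,000: 0.10835 × $15,000,000 = $1,625,250.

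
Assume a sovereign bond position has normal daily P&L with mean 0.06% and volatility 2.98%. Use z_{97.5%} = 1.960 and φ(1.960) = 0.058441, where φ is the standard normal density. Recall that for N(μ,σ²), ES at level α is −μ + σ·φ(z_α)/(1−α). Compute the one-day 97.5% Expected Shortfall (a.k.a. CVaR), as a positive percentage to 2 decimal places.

Tail multiplier: φ(z)/(1−α) = 0.058441 / 0.025 = 2.338.
ES = −(0.06%) + 2.98% × 2.338 = 6.907%.

6.91%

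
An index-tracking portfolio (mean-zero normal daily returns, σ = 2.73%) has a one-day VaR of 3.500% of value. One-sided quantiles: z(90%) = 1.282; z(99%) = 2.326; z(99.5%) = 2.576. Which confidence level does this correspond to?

Implied z = VaR/σ = 3.500 / 2.73 = 1.282.
This matches z(90%) = 1.282.

90%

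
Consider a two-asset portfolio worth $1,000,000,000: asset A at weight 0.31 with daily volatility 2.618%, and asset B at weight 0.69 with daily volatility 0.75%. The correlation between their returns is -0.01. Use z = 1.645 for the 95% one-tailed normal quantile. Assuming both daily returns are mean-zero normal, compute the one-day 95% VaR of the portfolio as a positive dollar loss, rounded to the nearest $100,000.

σ_p² = 0.31²·2.618² + 0.69²·0.75² + 2·-0.01·0.31·0.69·2.618·0.75 = 0.9181 (%²).
σ_p = √0.9181 = 0.958%.
VaR = 1.645 × 0.958% = 1.576%; on $1,000,000,000 that is $15,760,000.

$15,800,000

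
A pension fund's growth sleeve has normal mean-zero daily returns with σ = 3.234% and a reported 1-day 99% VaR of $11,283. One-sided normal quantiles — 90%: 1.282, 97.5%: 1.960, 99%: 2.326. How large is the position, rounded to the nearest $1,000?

$150,000

VaR as a fraction of value: z·σ = 2.326 × 3.234% = 7.52228%.
Position = $11,283 / 0.0752228 = $149,994.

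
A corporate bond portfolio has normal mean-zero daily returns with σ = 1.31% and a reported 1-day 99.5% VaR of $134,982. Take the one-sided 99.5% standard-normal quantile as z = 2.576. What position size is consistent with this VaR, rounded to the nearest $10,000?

VaR as a fraction of value: z·σ = 2.576 × 1.31% = 3.37456%.
Position = $134,982 / 0.0337456 = $3,999,988.

$4,000,000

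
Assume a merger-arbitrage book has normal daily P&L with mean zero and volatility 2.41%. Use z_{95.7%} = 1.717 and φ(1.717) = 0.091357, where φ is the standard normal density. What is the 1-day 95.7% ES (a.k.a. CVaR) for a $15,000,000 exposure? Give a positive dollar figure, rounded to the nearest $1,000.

Tail multiplier: φ(z)/(1−α) = 0.091357 / 0.043 = 2.125.
ES = 2.41% × 2.125 = 5.121%.
On $15,000,000: 0.05121 × $15,000,000 = $768,150.

$768,000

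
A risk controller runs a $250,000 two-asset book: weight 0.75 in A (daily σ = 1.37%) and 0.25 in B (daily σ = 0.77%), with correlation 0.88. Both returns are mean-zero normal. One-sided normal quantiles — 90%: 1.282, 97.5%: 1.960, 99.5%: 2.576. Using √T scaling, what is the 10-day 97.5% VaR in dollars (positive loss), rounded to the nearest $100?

$18,600

σ_p = √(0.75²·1.37² + 0.25²·0.77² + 2·0.88·0.75·0.25·1.37·0.77) = 1.200%.
σ_{10d} = 1.200% × √10 = 3.795%.
VaR = 1.960 × 3.795% = 7.438%; on $250,000 that is $18,595.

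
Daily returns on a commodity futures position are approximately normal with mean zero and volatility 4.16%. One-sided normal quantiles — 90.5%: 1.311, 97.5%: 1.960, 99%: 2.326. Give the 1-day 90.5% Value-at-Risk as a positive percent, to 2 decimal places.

VaR = z·σ = 1.311 × 4.16% = 5.454%.

5.45%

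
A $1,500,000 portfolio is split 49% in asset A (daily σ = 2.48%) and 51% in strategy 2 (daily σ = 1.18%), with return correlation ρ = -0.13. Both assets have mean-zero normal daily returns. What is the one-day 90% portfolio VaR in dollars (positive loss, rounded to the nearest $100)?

σ_p² = 0.49²·2.48² + 0.51²·1.18² + 2·-0.13·0.49·0.51·2.48·1.18 = 1.6487 (%²).
σ_p = √1.6487 = 1.284%.
At 90%, z = 1.282.
VaR = 1.282 × 1.284% = 1.646%; on $1,500,000 that is $24,690.

$24,700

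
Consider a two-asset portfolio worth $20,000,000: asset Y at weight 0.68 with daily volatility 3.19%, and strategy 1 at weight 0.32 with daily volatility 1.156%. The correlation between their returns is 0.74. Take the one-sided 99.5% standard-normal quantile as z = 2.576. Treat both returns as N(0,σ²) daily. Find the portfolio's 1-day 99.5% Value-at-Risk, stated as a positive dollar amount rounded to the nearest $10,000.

σ_p² = 0.68²·3.19² + 0.32²·1.156² + 2·0.74·0.68·0.32·3.19·1.156 = 6.0299 (%²).
σ_p = √6.0299 = 2.456%.
VaR = 2.576 × 2.456% = 6.327%; on $20,000,000 that is $1,265,400.

$1,270,000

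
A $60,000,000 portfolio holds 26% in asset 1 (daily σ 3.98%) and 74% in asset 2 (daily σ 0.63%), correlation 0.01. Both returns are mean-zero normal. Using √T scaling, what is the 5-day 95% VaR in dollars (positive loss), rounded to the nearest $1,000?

$2,514,000

σ_p = √(0.26²·3.98² + 0.74²·0.63² + 2·0.01·0.26·0.74·3.98·0.63) = 1.139%.
σ_{5d} = 1.139% × √5 = 2.547%.
z(95%) = 1.645.
VaR = 1.645 × 2.547% = 4.190%; on $60,000,000 that is $2,514,000.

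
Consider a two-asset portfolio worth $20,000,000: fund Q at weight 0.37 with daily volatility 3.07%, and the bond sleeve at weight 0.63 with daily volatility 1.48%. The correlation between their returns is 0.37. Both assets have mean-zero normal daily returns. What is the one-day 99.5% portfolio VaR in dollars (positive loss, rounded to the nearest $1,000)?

σ_p² = 0.37²·3.07² + 0.63²·1.48² + 2·0.37·0.37·0.63·3.07·1.48 = 2.9434 (%²).
σ_p = √2.9434 = 1.716%.
At 99.5%, z = 2.576.
VaR = 2.576 × 1.716% = 4.420%; on $20,000,000 that is $884,000.

$884,000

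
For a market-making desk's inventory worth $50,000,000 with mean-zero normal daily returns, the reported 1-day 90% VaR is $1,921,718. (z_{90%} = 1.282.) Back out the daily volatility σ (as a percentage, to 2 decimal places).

3.00%

VaR as a fraction: $1,921,718 / $50,000,000 = 3.843%.
σ = VaR / z = 3.843% / 1.282 = 2.998%.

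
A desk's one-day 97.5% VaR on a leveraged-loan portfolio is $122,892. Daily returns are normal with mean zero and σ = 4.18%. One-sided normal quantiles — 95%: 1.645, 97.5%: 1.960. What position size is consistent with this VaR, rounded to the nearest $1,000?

VaR as a fraction of value: z·σ = 1.960 × 4.18% = 8.1928%.
Position = $122,892 / 0.081928 = $1,500,000.

$1,500,000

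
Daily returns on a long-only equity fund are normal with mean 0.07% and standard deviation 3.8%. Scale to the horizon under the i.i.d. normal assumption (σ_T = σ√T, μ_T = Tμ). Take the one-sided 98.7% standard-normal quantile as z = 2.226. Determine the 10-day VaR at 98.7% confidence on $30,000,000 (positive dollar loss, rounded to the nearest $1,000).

$7,815,000

σ_{10d} = 3.8% × √10 = 12.017%; μ_{10d} = 10 × 0.07% = 0.700%.
VaR = −(0.700%) + 2.226 × 12.017% = 26.050%.
On $30,000,000: 0.26050 × $30,000,000 = $7,815,000.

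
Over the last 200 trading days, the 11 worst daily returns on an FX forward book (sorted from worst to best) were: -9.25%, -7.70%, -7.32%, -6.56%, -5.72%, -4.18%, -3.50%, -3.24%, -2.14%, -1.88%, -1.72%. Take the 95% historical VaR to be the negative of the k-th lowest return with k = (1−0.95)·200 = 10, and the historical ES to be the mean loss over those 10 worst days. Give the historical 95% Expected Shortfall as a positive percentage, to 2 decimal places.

The 10 worst returns sum to -51.49%.
ES = −(-51.49%) / 10 = 5.149% ≈ 5.15%.

5.15%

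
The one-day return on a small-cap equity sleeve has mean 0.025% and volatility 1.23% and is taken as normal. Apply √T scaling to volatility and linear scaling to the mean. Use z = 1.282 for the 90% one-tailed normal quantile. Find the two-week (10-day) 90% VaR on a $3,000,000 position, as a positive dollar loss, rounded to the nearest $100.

$142,100

σ_{10d} = 1.23% × √10 = 3.890%; μ_{10d} = 10 × 0.025% = 0.250%.
VaR = −(0.250%) + 1.282 × 3.890% = 4.737%.
On $3,000,000: 0.04737 × $3,000,000 = $142,110.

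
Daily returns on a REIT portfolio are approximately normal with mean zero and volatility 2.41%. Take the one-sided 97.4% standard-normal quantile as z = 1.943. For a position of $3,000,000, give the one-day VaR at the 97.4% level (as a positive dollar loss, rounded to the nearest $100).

$140,500

VaR = z·σ = 1.943 × 2.41% = 4.683%.
On $3,000,000: 0.04683 × $3,000,000 = $140,490.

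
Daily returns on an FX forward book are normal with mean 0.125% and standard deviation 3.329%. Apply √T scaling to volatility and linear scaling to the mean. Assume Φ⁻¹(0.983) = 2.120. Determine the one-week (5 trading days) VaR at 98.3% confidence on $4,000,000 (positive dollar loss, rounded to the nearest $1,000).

$606,000

σ_{5d} = 3.329% × √5 = 7.444%; μ_{5d} = 5 × 0.125% = 0.625%.
VaR = −(0.625%) + 2.120 × 7.444% = 15.156%.
On $4,000,000: 0.15156 × $4,000,000 = $606,240.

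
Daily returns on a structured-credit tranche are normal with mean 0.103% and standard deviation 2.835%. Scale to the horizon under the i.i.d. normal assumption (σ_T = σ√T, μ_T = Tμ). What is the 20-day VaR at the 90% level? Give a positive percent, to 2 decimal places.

At 90%, z = 1.282.
σ_{20d} = 2.835% × √20 = 12.679%; μ_{20d} = 20 × 0.103% = 2.060%.
VaR = −(2.060%) + 1.282 × 12.679% = 14.194%.

14.19%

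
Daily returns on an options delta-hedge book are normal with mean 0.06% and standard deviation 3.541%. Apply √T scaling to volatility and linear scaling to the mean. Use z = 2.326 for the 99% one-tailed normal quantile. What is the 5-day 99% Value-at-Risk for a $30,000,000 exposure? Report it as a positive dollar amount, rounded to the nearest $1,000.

$5,435,000

σ_{5d} = 3.541% × √5 = 7.918%; μ_{5d} = 5 × 0.06% = 0.300%.
VaR = −(0.300%) + 2.326 × 7.918% = 18.117%.
On $30,000,000: 0.18117 × $30,000,000 = $5,435,100.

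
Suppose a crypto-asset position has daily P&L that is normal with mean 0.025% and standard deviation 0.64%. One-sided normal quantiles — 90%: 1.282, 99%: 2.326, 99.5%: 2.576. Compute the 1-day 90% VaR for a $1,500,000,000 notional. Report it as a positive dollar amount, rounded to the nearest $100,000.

VaR = −μ + z·σ = −(0.025%) + 1.282 × 0.64% = 0.795%.
On $1,500,000,000: 0.00795 × $1,500,000,000 = $11,925,000.

$11,900,000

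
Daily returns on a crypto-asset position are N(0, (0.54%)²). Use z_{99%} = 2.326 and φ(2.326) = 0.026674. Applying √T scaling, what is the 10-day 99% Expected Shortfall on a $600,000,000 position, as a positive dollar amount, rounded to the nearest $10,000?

$27,330,000

σ_{10d} = 0.54% × √10 = 1.708%.
ES multiplier = φ(z)/(1−α) = 0.026674/0.01 = 2.667.
ES = 1.708% × 2.667 = 4.555%; on $600,000,000: $27,330,000.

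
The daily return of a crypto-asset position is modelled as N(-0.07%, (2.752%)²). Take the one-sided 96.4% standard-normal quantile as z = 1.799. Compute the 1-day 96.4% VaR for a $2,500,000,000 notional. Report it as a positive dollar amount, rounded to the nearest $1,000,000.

VaR = −μ + z·σ = −(-0.07%) + 1.799 × 2.752% = 5.021%.
On $2,500,000,000: 0.05021 × $2,500,000,000 = $125,525,000.

$126,000,000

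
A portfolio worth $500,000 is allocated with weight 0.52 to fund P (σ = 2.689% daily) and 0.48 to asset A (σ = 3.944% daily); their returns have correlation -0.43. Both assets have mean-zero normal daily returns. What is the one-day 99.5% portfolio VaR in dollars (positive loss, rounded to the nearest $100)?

σ_p² = 0.52²·2.689² + 0.48²·3.944² + 2·-0.43·0.52·0.48·2.689·3.944 = 3.2626 (%²).
σ_p = √3.2626 = 1.806%.
At 99.5%, z = 2.576.
VaR = 2.576 × 1.806% = 4.652%; on $500,000 that is $23,260.

$23,300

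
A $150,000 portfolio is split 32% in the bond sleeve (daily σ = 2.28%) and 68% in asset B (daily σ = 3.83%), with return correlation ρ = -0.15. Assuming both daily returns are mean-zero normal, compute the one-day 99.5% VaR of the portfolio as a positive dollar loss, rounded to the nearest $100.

$10,000

σ_p² = 0.32²·2.28² + 0.68²·3.83² + 2·-0.15·0.32·0.68·2.28·3.83 = 6.7452 (%²).
σ_p = √6.7452 = 2.597%.
At 99.5%, z = 2.576.
VaR = 2.576 × 2.597% = 6.690%; on $150,000 that is $10,035.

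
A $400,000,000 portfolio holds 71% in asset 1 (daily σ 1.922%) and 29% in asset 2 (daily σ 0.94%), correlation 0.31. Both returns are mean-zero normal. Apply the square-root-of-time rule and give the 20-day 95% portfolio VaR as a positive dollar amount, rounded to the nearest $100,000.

$43,300,000

σ_p = √(0.71²·1.922² + 0.29²·0.94² + 2·0.31·0.71·0.29·1.922·0.94) = 1.472%.
σ_{20d} = 1.472% × √20 = 6.583%.
z(95%) = 1.645.
VaR = 1.645 × 6.583% = 10.829%; on $400,000,000 that is $43,316,000.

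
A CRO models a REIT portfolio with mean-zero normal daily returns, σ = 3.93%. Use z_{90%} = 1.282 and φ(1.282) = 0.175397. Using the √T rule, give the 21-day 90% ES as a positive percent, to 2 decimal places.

31.59%

σ_{21d} = 3.93% × √21 = 18.010%.
ES multiplier = φ(z)/(1−α) = 0.175397/0.1 = 1.754.
ES = 18.010% × 1.754 = 31.590%.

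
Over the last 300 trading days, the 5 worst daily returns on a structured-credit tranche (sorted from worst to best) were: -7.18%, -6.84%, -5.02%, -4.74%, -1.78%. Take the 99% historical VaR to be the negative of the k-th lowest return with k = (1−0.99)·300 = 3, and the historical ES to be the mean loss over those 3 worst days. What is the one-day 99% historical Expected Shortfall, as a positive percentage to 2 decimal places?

6.35%

The 3 worst returns sum to -19.04%.
ES = −(-19.04%) / 3 = 6.3466…% ≈ 6.35%.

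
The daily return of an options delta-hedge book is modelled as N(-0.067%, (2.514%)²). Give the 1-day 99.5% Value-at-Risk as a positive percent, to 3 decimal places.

6.543%

At 99.5% one-sided, z = 2.576.
VaR = −μ + z·σ = −(-0.067%) + 2.576 × 2.514% = 6.543%.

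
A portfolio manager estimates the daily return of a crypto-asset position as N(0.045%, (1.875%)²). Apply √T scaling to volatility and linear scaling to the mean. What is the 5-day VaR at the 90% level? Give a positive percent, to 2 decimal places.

At 90%, z = 1.282.
σ_{5d} = 1.875% × √5 = 4.193%; μ_{5d} = 5 × 0.045% = 0.225%.
VaR = −(0.225%) + 1.282 × 4.193% = 5.150%.

5.15%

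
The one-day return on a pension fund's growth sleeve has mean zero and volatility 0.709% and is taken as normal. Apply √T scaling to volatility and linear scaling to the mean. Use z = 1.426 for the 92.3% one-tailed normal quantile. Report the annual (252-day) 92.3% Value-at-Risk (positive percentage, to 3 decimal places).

16.050%

σ_{252d} = 0.709% × √252 = 11.255%.
VaR = 1.426 × 11.255% = 16.050%.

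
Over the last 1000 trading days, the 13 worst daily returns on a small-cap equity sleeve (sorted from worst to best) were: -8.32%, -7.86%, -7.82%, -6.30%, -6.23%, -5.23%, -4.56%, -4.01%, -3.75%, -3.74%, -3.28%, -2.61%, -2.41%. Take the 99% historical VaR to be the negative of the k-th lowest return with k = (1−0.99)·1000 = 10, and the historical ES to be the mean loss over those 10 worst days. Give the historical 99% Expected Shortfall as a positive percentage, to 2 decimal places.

5.78%

The 10 worst returns sum to -57.82%.
ES = −(-57.82%) / 10 = 5.782% ≈ 5.78%.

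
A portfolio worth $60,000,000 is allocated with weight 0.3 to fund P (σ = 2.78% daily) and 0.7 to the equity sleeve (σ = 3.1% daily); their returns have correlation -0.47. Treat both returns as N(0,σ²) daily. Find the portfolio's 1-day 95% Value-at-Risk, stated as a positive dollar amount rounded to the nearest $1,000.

$1,899,000

σ_p² = 0.3²·2.78² + 0.7²·3.1² + 2·-0.47·0.3·0.7·2.78·3.1 = 3.7033 (%²).
σ_p = √3.7033 = 1.924%.
At 95%, z = 1.645.
VaR = 1.645 × 1.924% = 3.165%; on $60,000,000 that is $1,899,000.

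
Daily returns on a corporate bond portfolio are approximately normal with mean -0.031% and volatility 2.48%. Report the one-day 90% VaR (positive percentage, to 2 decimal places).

3.21%

At 90% one-sided, z = 1.282.
VaR = −μ + z·σ = −(-0.031%) + 1.282 × 2.48% = 3.210%.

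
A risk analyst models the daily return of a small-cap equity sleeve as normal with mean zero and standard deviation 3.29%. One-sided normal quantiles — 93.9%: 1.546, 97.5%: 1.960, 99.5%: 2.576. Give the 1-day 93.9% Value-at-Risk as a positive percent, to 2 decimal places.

5.09%

VaR = z·σ = 1.546 × 3.29% = 5.086%.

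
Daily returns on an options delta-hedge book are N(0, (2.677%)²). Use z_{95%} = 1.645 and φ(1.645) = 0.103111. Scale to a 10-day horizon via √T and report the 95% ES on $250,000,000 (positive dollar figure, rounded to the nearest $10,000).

$43,640,000

σ_{10d} = 2.677% × √10 = 8.465%.
ES multiplier = φ(z)/(1−α) = 0.103111/0.05 = 2.062.
ES = 8.465% × 2.062 = 17.455%; on $250,000,000: $43,637,500.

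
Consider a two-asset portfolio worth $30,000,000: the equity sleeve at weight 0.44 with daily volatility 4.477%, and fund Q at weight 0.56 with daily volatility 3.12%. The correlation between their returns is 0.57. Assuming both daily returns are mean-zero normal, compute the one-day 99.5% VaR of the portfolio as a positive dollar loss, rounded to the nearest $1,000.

$2,546,000

σ_p² = 0.44²·4.477² + 0.56²·3.12² + 2·0.57·0.44·0.56·4.477·3.12 = 10.8568 (%²).
σ_p = √10.8568 = 3.295%.
At 99.5%, z = 2.576.
VaR = 2.576 × 3.295% = 8.488%; on $30,000,000 that is $2,546,400.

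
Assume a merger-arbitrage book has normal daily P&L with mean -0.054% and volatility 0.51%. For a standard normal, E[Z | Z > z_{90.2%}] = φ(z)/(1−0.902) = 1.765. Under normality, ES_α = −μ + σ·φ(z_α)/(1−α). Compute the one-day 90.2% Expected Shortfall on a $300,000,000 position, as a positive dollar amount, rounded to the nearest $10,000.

ES = −(-0.054%) + 0.51% × 1.765 = 0.954%.
On $300,000,000: 0.00954 × $300,000,000 = $2,862,000.

$2,860,000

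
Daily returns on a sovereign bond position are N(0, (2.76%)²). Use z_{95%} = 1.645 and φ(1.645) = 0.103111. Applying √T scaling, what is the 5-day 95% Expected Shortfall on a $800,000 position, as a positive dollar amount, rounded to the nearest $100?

σ_{5d} = 2.76% × √5 = 6.172%.
ES multiplier = φ(z)/(1−α) = 0.103111/0.05 = 2.062.
ES = 6.172% × 2.062 = 12.727%; on $800,000: $101,816.

$101,800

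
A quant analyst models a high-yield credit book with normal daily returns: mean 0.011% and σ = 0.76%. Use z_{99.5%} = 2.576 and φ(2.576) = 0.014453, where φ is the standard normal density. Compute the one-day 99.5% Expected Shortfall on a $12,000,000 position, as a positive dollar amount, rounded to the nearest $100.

Tail multiplier: φ(z)/(1−α) = 0.014453 / 0.005 = 2.891.
ES = −(0.011%) + 0.76% × 2.891 = 2.186%.
On $12,000,000: 0.02186 × $12,000,000 = $262,320.

$262,300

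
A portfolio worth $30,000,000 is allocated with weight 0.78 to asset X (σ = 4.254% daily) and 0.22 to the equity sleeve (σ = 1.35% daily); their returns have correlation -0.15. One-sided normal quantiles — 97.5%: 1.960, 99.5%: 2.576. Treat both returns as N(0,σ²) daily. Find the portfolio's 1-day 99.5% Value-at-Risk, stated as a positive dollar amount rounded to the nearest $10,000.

$2,540,000

σ_p² = 0.78²·4.254² + 0.22²·1.35² + 2·-0.15·0.78·0.22·4.254·1.35 = 10.8025 (%²).
σ_p = √10.8025 = 3.287%.
VaR = 2.576 × 3.287% = 8.467%; on $30,000,000 that is $2,540,100.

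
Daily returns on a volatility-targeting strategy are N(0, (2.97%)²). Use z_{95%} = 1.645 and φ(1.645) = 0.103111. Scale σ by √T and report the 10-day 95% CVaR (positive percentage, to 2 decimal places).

19.37%

σ_{10d} = 2.97% × √10 = 9.392%.
ES multiplier = φ(z)/(1−α) = 0.103111/0.05 = 2.062.
ES = 9.392% × 2.062 = 19.366%.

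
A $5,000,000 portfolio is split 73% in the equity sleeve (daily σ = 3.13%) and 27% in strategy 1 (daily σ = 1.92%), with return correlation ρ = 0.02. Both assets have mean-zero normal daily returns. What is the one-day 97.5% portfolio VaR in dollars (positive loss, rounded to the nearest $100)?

σ_p² = 0.73²·3.13² + 0.27²·1.92² + 2·0.02·0.73·0.27·3.13·1.92 = 5.5369 (%²).
σ_p = √5.5369 = 2.353%.
At 97.5%, z = 1.960.
VaR = 1.960 × 2.353% = 4.612%; on $5,000,000 that is $230,600.

$230,600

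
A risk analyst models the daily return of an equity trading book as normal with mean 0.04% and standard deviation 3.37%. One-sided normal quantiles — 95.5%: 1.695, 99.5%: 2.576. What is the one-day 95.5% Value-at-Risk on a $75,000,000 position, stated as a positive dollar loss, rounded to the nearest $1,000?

VaR = −μ + z·σ = −(0.04%) + 1.695 × 3.37% = 5.672%.
On $75,000,000: 0.05672 × $75,000,000 = $4,254,000.

$4,254,000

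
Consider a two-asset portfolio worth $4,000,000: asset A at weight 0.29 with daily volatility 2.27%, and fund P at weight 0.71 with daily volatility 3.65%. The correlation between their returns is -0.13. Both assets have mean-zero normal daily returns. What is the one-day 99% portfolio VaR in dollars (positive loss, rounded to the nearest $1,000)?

$241,000

σ_p² = 0.29²·2.27² + 0.71²·3.65² + 2·-0.13·0.29·0.71·2.27·3.65 = 6.7057 (%²).
σ_p = √6.7057 = 2.590%.
At 99%, z = 2.326.
VaR = 2.326 × 2.590% = 6.024%; on $4,000,000 that is $240,960.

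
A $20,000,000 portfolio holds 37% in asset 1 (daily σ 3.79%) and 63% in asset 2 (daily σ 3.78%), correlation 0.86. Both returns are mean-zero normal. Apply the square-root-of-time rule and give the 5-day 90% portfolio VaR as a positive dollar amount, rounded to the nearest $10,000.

$2,100,000

σ_p = √(0.37²·3.79² + 0.63²·3.78² + 2·0.86·0.37·0.63·3.79·3.78) = 3.658%.
σ_{5d} = 3.658% × √5 = 8.180%.
z(90%) = 1.282.
VaR = 1.282 × 8.180% = 10.487%; on $20,000,000 that is $2,097,400.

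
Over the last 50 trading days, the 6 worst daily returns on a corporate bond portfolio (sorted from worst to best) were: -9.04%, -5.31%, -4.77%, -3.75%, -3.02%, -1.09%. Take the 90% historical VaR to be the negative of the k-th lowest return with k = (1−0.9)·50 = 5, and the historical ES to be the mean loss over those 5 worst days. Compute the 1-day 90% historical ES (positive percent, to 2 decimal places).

5.18%

The 5 worst returns sum to -25.89%.
ES = −(-25.89%) / 5 = 5.178% ≈ 5.18%.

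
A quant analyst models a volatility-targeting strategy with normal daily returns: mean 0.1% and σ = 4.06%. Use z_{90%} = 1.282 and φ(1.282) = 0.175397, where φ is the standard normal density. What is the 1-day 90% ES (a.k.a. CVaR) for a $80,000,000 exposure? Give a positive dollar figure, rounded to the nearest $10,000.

Tail multiplier: φ(z)/(1−α) = 0.175397 / 0.1 = 1.754.
ES = −(0.1%) + 4.06% × 1.754 = 7.021%.
On $80,000,000: 0.07021 × $80,000,000 = $5,616,800.

$5,620,000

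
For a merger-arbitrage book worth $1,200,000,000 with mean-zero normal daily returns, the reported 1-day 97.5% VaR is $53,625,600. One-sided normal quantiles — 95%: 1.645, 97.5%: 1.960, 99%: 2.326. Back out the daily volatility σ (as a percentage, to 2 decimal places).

VaR as a fraction: $53,625,600 / $1,200,000,000 = 4.469%.
σ = VaR / z = 4.469% / 1.960 = 2.280%.

2.28%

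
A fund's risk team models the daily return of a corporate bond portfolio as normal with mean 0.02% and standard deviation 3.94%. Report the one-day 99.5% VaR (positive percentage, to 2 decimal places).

10.13%

At 99.5% one-sided, z = 2.576.
VaR = −μ + z·σ = −(0.02%) + 2.576 × 3.94% = 10.129%.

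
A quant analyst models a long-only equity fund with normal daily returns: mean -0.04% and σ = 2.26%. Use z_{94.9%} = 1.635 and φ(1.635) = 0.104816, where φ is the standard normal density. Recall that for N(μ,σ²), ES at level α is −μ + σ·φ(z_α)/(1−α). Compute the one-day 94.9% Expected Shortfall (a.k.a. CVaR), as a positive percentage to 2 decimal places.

4.68%

Tail multiplier: φ(z)/(1−α) = 0.104816 / 0.051 = 2.055.
ES = −(-0.04%) + 2.26% × 2.055 = 4.684%.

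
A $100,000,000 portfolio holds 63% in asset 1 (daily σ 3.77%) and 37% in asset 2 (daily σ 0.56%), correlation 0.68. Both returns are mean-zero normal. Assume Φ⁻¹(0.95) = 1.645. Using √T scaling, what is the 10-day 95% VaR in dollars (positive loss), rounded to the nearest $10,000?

σ_p = √(0.63²·3.77² + 0.37²·0.56² + 2·0.68·0.63·0.37·3.77·0.56) = 2.521%.
σ_{10d} = 2.521% × √10 = 7.972%.
VaR = 1.645 × 7.972% = 13.114%; on $100,000,000 that is $13,114,000.

$13,110,000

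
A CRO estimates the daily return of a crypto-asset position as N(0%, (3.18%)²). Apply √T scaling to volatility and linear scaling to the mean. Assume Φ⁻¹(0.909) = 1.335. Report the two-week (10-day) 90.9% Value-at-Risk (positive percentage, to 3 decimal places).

σ_{10d} = 3.18% × √10 = 10.056%.
VaR = 1.335 × 10.056% = 13.425%.

13.425%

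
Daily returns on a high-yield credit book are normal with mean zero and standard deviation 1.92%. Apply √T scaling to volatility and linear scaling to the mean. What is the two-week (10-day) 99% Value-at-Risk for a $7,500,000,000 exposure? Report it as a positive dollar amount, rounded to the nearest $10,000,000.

$1,060,000,000

At 99%, z = 2.326.
σ_{10d} = 1.92% × √10 = 6.072%.
VaR = 2.326 × 6.072% = 14.123%.
On $7,500,000,000: 0.14123 × $7,500,000,000 = $1,059,225,000.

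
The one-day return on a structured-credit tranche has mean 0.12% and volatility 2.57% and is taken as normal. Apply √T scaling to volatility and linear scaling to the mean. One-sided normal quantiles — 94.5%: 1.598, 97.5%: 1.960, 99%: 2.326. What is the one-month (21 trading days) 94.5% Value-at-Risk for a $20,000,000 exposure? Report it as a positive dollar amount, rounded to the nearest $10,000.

$3,260,000

σ_{21d} = 2.57% × √21 = 11.777%; μ_{21d} = 21 × 0.12% = 2.520%.
VaR = −(2.520%) + 1.598 × 11.777% = 16.300%.
On $20,000,000: 0.16300 × $20,000,000 = $3,260,000.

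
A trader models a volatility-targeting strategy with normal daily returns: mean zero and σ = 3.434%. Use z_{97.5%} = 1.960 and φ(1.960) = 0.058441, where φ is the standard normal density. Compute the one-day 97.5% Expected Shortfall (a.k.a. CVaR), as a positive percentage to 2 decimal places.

8.03%

Tail multiplier: φ(z)/(1−α) = 0.058441 / 0.025 = 2.338.
ES = 3.434% × 2.338 = 8.029%.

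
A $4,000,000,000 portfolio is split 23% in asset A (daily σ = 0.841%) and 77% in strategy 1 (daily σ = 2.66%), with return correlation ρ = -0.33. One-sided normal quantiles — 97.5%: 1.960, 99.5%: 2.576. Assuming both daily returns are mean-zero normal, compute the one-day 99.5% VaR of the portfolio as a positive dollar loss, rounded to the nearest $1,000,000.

σ_p² = 0.23²·0.841² + 0.77²·2.66² + 2·-0.33·0.23·0.77·0.841·2.66 = 3.9711 (%²).
σ_p = √3.9711 = 1.993%.
VaR = 2.576 × 1.993% = 5.134%; on $4,000,000,000 that is $205,360,000.

$205,000,000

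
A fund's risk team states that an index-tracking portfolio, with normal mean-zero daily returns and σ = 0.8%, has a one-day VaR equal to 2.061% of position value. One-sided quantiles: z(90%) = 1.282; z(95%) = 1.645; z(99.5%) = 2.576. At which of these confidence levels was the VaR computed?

99.5%

Implied z = VaR/σ = 2.061 / 0.8 = 2.576.
This matches z(99.5%) = 2.576.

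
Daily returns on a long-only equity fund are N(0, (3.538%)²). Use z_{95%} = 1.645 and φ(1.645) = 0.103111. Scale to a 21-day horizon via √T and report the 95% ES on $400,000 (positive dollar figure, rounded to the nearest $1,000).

σ_{21d} = 3.538% × √21 = 16.213%.
ES multiplier = φ(z)/(1−α) = 0.103111/0.05 = 2.062.
ES = 16.213% × 2.062 = 33.431%; on $400,000: $133,724.

$134,000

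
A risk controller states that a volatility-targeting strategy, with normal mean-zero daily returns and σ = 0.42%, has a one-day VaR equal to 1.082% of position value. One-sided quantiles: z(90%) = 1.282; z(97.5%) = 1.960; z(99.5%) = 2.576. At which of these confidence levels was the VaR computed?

99.5%

Implied z = VaR/σ = 1.082 / 0.42 = 2.576.
This matches z(99.5%) = 2.576.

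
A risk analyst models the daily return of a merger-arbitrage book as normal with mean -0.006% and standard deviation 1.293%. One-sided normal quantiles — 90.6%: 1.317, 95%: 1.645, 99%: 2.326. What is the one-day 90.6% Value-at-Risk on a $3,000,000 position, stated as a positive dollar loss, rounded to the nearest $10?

$51,270

VaR = −μ + z·σ = −(-0.006%) + 1.317 × 1.293% = 1.709%.
On $3,000,000: 0.01709 × $3,000,000 = $51,270.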